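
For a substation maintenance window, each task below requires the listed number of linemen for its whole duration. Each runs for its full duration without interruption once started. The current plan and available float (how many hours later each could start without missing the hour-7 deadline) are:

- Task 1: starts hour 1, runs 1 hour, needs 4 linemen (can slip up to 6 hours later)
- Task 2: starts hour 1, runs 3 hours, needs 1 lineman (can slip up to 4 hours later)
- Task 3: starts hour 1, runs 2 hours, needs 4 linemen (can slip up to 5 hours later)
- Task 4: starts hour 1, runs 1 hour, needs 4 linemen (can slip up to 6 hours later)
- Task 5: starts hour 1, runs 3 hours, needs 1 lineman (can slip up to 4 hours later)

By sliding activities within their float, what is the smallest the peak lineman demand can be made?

4

Early-start (Task 1@1, Task 2@1, Task 3@1, Task 4@1, Task 5@1) gives peak 14: h1:14  h2:6  h3:2  h4:0  h5:0  h6:0  h7:0.
Shift Task 2→2, Task 3→5, Task 4→7, Task 5→2.
Schedule Task 1@1, Task 2@2, Task 3@5, Task 4@7, Task 5@2: h1:4  h2:2  h3:2  h4:2  h5:4  h6:4  h7:4 — peak 4.
Total lineman-hours = 22 over 7 hours ⇒ peak ≥ ⌈22/7⌉ = 4, so 4 is optimal.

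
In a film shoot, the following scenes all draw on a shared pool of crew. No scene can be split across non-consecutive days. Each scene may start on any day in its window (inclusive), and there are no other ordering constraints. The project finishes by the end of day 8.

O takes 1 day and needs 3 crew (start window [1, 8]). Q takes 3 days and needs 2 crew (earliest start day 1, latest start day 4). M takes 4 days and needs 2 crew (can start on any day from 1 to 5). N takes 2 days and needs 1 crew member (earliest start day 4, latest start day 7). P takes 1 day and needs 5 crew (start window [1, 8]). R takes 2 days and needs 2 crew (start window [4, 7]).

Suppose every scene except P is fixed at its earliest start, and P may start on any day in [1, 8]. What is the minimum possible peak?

7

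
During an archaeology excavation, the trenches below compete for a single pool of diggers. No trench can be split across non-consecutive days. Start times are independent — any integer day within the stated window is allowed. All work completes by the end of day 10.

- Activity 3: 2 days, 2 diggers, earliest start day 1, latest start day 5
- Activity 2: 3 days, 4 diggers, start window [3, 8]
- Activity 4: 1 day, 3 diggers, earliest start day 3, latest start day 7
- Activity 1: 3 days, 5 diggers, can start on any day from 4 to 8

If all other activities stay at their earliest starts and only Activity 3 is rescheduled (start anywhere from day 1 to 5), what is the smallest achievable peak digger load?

9

Activity 3@1: d1:2  d2:2  d3:7  d4:9  d5:9  d6:5  d7:0  d8:0  d9:0  d10:0 → peak 9
Activity 3@2: d1:0  d2:2  d3:9  d4:9  d5:9  d6:5  d7:0  d8:0  d9:0  d10:0 → peak 9
Activity 3@3: d1:0  d2:0  d3:9  d4:11  d5:9  d6:5  d7:0  d8:0  d9:0  d10:0 → peak 11
Activity 3@4: d1:0  d2:0  d3:7  d4:11  d5:11  d6:5  d7:0  d8:0  d9:0  d10:0 → peak 11
Activity 3@5: d1:0  d2:0  d3:7  d4:9  d5:11  d6:7  d7:0  d8:0  d9:0  d10:0 → peak 11
Best is Activity 3@1, peak 9.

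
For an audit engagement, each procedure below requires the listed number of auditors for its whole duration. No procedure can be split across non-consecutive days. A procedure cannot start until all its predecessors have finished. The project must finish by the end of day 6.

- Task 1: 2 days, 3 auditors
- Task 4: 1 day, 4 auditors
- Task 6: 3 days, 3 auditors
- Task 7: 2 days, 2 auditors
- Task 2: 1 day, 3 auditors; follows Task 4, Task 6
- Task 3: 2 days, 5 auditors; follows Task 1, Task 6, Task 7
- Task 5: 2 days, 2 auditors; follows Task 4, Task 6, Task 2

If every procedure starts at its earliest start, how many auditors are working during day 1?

12

At early start, day 1 has: Task 1, Task 4, Task 6, Task 7.
Demand: 3 + 4 + 3 + 2 = 12.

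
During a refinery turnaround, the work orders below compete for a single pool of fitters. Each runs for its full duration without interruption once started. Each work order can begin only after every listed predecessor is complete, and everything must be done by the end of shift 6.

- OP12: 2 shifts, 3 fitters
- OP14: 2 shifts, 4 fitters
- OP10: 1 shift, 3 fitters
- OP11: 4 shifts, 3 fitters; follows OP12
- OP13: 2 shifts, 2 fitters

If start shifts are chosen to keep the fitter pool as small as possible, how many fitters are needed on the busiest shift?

Early-start (OP12@1, OP14@1, OP10@1, OP11@3, OP13@1) gives peak 12: s1:12  s2:9  s3:3  s4:3  s5:3  s6:3.
Shift OP10→3, OP13→4.
Schedule OP12@1, OP14@1, OP10@3, OP11@3, OP13@4: s1:7  s2:7  s3:6  s4:5  s5:5  s6:3 — peak 7.

7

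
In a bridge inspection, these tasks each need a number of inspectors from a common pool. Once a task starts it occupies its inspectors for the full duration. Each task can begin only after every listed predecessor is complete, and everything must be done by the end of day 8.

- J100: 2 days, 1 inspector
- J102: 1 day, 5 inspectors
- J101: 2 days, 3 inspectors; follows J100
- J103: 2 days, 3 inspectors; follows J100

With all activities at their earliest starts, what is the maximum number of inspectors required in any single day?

Early-start schedule: J100@1, J102@1, J101@3, J103@3.
Load per day: day 1: 6, day 2: 1, day 3: 6, day 4: 6, day 5: 0, day 6: 0, day 7: 0, day 8: 0.
Peak is 6.

6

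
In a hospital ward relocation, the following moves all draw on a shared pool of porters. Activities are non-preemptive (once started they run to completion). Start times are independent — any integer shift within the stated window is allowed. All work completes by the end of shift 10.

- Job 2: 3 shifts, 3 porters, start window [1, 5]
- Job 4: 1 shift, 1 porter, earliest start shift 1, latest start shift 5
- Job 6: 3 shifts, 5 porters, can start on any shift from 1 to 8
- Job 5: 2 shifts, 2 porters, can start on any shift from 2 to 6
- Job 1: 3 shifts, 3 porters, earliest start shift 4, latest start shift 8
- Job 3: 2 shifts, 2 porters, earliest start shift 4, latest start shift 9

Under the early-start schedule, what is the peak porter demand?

10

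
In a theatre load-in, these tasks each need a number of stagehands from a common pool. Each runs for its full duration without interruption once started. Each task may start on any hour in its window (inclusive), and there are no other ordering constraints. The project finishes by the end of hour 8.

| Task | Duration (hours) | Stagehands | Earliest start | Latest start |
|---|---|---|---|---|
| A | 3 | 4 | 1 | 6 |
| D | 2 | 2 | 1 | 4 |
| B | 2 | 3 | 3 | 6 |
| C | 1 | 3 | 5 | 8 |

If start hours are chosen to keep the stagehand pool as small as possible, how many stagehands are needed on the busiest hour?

Early-start (A@1, D@1, B@3, C@5) gives peak 7: h1:6  h2:6  h3:7  h4:3  h5:3  h6:0  h7:0  h8:0.
Shift D→4, B→6, C→8.
Schedule A@1, D@4, B@6, C@8: h1:4  h2:4  h3:4  h4:2  h5:2  h6:3  h7:3  h8:3 — peak 4.
Total stagehand-hours = 25 over 8 hours ⇒ peak ≥ ⌈25/8⌉ = 4, so 4 is optimal.

4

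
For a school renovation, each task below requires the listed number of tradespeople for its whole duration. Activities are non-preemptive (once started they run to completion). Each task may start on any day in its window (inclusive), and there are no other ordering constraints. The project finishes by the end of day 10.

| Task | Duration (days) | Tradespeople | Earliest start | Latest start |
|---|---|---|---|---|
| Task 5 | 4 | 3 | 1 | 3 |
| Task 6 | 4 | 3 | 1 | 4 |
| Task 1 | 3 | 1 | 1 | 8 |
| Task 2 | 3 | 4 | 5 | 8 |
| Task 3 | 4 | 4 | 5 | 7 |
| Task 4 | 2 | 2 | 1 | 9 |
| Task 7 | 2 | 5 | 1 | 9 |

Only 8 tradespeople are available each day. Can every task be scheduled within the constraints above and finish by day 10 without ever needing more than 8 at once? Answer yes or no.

yes

Schedule Task 5@1, Task 6@1, Task 1@1, Task 2@5, Task 3@5, Task 4@8, Task 7@9: d1:7  d2:7  d3:7  d4:6  d5:8  d6:8  d7:8  d8:6  d9:7  d10:5 — peak 8 ≤ 8.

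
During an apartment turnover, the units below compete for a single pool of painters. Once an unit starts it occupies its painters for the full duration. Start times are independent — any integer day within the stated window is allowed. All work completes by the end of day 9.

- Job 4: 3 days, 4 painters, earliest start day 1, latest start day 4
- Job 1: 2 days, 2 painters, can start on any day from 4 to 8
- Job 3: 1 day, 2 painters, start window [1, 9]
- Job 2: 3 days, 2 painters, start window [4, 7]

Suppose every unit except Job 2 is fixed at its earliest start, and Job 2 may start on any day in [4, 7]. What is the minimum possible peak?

6

Job 2@4: d1:6  d2:4  d3:4  d4:4  d5:4  d6:2  d7:0  d8:0  d9:0 → peak 6
Job 2@5: d1:6  d2:4  d3:4  d4:2  d5:4  d6:2  d7:2  d8:0  d9:0 → peak 6
Job 2@6: d1:6  d2:4  d3:4  d4:2  d5:2  d6:2  d7:2  d8:2  d9:0 → peak 6
Job 2@7: d1:6  d2:4  d3:4  d4:2  d5:2  d6:0  d7:2  d8:2  d9:2 → peak 6
Best is Job 2@4, peak 6.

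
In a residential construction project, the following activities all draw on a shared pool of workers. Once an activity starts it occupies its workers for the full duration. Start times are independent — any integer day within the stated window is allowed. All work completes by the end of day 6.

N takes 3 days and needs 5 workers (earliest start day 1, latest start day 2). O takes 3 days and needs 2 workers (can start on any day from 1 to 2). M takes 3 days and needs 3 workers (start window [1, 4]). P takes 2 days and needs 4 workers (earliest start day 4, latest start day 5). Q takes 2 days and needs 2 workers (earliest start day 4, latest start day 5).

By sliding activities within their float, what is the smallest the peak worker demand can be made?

Early-start (N@1, O@1, M@1, P@4, Q@4) gives peak 10: d1:10  d2:10  d3:10  d4:6  d5:6  d6:0.
Shift M→4.
Schedule N@1, O@1, M@4, P@4, Q@4: d1:7  d2:7  d3:7  d4:9  d5:9  d6:3 — peak 9.

9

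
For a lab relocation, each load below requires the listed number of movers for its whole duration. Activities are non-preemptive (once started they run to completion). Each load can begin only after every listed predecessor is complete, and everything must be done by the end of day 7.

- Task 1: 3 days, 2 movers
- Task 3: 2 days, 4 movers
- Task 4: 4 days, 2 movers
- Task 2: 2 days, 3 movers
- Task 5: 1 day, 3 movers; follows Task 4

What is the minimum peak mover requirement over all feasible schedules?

Early-start (Task 1@1, Task 3@1, Task 4@1, Task 2@1, Task 5@5) gives peak 11: d1:11  d2:11  d3:4  d4:2  d5:3  d6:0  d7:0.
Shift Task 1→3, Task 3→6.
Schedule Task 1@3, Task 3@6, Task 4@1, Task 2@1, Task 5@5: d1:5  d2:5  d3:4  d4:4  d5:5  d6:4  d7:4 — peak 5.
Total mover-days = 31 over 7 days ⇒ peak ≥ ⌈31/7⌉ = 5, so 5 is optimal.

5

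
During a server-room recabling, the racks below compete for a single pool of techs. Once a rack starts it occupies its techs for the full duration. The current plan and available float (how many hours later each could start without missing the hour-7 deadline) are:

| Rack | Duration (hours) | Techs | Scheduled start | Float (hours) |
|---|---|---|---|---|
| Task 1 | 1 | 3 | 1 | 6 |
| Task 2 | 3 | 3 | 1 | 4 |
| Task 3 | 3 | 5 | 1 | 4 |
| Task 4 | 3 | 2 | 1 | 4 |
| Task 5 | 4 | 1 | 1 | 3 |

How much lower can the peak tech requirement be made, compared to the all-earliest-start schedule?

8

Early-start peak: h1:14  h2:11  h3:11  h4:1  h5:0  h6:0  h7:0 ⇒ 14.
Leveled (Task 1@1, Task 2@1, Task 3@5, Task 4@2, Task 5@2): h1:6  h2:6  h3:6  h4:3  h5:6  h6:5  h7:5 ⇒ 6.
Reduction 14 − 6 = 8.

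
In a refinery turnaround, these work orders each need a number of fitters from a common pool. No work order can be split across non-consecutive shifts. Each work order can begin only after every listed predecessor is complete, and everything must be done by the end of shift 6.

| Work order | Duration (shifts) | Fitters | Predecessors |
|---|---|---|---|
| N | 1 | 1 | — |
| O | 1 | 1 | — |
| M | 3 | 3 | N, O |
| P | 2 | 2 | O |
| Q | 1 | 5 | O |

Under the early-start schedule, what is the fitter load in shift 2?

10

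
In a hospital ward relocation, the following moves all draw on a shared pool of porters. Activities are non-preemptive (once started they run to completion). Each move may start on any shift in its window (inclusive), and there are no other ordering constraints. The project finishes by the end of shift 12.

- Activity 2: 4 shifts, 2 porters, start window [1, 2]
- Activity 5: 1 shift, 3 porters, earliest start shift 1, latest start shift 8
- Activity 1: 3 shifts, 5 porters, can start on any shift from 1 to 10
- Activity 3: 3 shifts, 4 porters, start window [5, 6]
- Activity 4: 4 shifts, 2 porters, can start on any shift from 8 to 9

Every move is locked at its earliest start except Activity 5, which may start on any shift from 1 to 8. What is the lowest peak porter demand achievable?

7

Activity 5@1: s1:10  s2:7  s3:7  s4:2  s5:4  s6:4  s7:4  s8:2  s9:2  s10:2  s11:2  s12:0 → peak 10
Activity 5@2: s1:7  s2:10  s3:7  s4:2  s5:4  s6:4  s7:4  s8:2  s9:2  s10:2  s11:2  s12:0 → peak 10
Activity 5@3: s1:7  s2:7  s3:10  s4:2  s5:4  s6:4  s7:4  s8:2  s9:2  s10:2  s11:2  s12:0 → peak 10
Activity 5@4: s1:7  s2:7  s3:7  s4:5  s5:4  s6:4  s7:4  s8:2  s9:2  s10:2  s11:2  s12:0 → peak 7
Activity 5@5: s1:7  s2:7  s3:7  s4:2  s5:7  s6:4  s7:4  s8:2  s9:2  s10:2  s11:2  s12:0 → peak 7
Activity 5@6: s1:7  s2:7  s3:7  s4:2  s5:4  s6:7  s7:4  s8:2  s9:2  s10:2  s11:2  s12:0 → peak 7
Activity 5@7: s1:7  s2:7  s3:7  s4:2  s5:4  s6:4  s7:7  s8:2  s9:2  s10:2  s11:2  s12:0 → peak 7
Activity 5@8: s1:7  s2:7  s3:7  s4:2  s5:4  s6:4  s7:4  s8:5  s9:2  s10:2  s11:2  s12:0 → peak 7
Best is Activity 5@4, peak 7.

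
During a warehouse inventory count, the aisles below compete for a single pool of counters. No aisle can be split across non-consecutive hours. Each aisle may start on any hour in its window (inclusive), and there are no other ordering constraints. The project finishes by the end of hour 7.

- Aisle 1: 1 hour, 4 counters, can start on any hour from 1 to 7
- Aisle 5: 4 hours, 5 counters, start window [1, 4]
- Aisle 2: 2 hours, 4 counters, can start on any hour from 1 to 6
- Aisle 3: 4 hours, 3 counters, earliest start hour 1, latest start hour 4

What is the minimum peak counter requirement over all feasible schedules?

8

Early-start (Aisle 1@1, Aisle 5@1, Aisle 2@1, Aisle 3@1) gives peak 16: h1:16  h2:12  h3:8  h4:8  h5:0  h6:0  h7:0.
Shift Aisle 5→2, Aisle 2→6.
Schedule Aisle 1@1, Aisle 5@2, Aisle 2@6, Aisle 3@1: h1:7  h2:8  h3:8  h4:8  h5:5  h6:4  h7:4 — peak 8.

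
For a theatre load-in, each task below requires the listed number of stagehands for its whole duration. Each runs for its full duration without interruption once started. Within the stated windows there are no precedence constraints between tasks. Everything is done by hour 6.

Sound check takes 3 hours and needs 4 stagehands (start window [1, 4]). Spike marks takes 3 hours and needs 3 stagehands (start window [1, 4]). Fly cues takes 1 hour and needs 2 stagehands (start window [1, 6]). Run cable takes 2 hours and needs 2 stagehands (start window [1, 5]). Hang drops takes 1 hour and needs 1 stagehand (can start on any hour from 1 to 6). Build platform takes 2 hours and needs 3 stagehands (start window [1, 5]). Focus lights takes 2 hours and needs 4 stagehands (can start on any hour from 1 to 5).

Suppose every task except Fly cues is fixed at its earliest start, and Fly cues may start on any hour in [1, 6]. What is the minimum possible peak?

Fly cues@1: h1:19  h2:16  h3:7  h4:0  h5:0  h6:0 → peak 19
Fly cues@2: h1:17  h2:18  h3:7  h4:0  h5:0  h6:0 → peak 18
Fly cues@3: h1:17  h2:16  h3:9  h4:0  h5:0  h6:0 → peak 17
Fly cues@4: h1:17  h2:16  h3:7  h4:2  h5:0  h6:0 → peak 17
Fly cues@5: h1:17  h2:16  h3:7  h4:0  h5:2  h6:0 → peak 17
Fly cues@6: h1:17  h2:16  h3:7  h4:0  h5:0  h6:2 → peak 17
Best is Fly cues@3, peak 17.

17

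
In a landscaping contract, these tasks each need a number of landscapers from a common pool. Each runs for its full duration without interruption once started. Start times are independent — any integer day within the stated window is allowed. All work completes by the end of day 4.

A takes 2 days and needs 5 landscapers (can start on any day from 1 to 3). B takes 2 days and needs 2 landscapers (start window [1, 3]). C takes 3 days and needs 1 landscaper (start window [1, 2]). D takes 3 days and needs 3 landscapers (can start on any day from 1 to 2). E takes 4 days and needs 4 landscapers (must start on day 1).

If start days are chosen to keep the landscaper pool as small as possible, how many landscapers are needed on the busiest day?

Early-start (A@1, B@1, C@1, D@1, E@1) gives peak 15: d1:15  d2:15  d3:8  d4:4.
Shift B→3.
Schedule A@1, B@3, C@1, D@1, E@1: d1:13  d2:13  d3:10  d4:6 — peak 13.

13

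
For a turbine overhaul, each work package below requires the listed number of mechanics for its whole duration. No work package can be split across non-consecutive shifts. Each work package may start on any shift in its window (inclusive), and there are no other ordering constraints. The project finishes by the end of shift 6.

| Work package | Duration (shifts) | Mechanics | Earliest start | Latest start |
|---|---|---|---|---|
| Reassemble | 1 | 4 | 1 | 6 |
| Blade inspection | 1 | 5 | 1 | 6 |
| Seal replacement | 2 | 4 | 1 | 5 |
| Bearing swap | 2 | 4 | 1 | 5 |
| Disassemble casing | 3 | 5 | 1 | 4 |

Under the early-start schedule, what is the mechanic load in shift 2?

13

At early start, shift 2 has: Seal replacement, Bearing swap, Disassemble casing.
Demand: 4 + 4 + 5 = 13.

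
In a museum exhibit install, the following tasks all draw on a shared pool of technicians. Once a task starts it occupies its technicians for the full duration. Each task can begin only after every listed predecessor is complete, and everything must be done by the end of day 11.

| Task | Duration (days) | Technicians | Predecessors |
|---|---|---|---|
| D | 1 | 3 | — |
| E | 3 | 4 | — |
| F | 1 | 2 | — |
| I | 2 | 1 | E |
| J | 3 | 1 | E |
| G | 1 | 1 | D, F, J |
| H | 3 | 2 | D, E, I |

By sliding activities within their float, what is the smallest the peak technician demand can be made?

Early-start (D@1, E@1, F@1, I@4, J@4, G@7, H@6) gives peak 9: d1:9  d2:4  d3:4  d4:2  d5:2  d6:3  d7:3  d8:2  d9:0  d10:0  d11:0.
Shift E→2, F→5, I→5, J→5, G→8, H→7.
Schedule D@1, E@2, F@5, I@5, J@5, G@8, H@7: d1:3  d2:4  d3:4  d4:4  d5:4  d6:2  d7:3  d8:3  d9:2  d10:0  d11:0 — peak 4.

4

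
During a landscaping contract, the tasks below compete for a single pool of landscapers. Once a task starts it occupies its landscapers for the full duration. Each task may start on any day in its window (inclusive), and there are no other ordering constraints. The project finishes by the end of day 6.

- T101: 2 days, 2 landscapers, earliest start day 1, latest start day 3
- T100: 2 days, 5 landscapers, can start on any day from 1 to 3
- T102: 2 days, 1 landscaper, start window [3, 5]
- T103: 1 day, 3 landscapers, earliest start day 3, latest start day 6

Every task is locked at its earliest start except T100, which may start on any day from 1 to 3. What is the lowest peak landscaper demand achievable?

7

T100@1: d1:7  d2:7  d3:4  d4:1  d5:0  d6:0 → peak 7
T100@2: d1:2  d2:7  d3:9  d4:1  d5:0  d6:0 → peak 9
T100@3: d1:2  d2:2  d3:9  d4:6  d5:0  d6:0 → peak 9
Best is T100@1, peak 7.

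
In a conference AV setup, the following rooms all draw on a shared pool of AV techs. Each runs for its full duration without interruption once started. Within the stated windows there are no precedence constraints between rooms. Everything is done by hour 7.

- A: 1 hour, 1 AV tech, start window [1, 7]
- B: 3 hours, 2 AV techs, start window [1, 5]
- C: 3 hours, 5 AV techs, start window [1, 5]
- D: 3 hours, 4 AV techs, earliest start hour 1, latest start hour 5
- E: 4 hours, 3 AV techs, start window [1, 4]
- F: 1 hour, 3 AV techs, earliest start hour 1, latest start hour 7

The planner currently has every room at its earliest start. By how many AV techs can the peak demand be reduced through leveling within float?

11

Early-start peak: h1:18  h2:14  h3:14  h4:3  h5:0  h6:0  h7:0 ⇒ 18.
Leveled (A@1, B@5, C@5, D@2, E@1, F@1): h1:7  h2:7  h3:7  h4:7  h5:7  h6:7  h7:7 ⇒ 7.
Reduction 18 − 7 = 11.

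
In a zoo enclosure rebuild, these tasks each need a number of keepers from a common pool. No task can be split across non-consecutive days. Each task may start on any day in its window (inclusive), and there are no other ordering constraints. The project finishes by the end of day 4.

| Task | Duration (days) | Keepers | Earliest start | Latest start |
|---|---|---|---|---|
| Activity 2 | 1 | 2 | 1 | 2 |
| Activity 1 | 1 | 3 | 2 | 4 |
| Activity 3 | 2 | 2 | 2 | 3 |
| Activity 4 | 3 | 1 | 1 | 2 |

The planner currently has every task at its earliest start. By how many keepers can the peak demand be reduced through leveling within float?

3

Early-start peak: d1:3  d2:6  d3:3  d4:0 ⇒ 6.
Leveled (Activity 2@1, Activity 1@4, Activity 3@2, Activity 4@1): d1:3  d2:3  d3:3  d4:3 ⇒ 3.
Reduction 6 − 3 = 3.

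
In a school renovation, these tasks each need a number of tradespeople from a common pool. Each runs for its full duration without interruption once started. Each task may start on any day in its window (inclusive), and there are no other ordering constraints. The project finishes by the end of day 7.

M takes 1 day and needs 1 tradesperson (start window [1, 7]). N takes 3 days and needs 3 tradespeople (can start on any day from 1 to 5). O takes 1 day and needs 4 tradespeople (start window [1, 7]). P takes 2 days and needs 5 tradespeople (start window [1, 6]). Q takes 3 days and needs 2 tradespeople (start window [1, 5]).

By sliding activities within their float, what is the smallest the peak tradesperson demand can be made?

Early-start (M@1, N@1, O@1, P@1, Q@1) gives peak 15: d1:15  d2:10  d3:5  d4:0  d5:0  d6:0  d7:0.
Shift O→5, P→6, Q→2.
Schedule M@1, N@1, O@5, P@6, Q@2: d1:4  d2:5  d3:5  d4:2  d5:4  d6:5  d7:5 — peak 5.
Total tradesperson-days = 30 over 7 days ⇒ peak ≥ ⌈30/7⌉ = 5, so 5 is optimal.

5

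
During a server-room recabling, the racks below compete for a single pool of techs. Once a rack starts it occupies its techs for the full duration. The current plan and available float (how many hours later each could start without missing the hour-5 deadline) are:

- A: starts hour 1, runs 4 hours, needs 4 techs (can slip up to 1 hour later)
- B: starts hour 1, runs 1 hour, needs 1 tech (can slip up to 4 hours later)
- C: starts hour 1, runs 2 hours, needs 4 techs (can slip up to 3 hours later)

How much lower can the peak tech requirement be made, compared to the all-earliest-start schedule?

1

Early-start peak: h1:9  h2:8  h3:4  h4:4  h5:0 ⇒ 9.
Leveled (A@1, B@1, C@2): h1:5  h2:8  h3:8  h4:4  h5:0 ⇒ 8.
Reduction 9 − 8 = 1.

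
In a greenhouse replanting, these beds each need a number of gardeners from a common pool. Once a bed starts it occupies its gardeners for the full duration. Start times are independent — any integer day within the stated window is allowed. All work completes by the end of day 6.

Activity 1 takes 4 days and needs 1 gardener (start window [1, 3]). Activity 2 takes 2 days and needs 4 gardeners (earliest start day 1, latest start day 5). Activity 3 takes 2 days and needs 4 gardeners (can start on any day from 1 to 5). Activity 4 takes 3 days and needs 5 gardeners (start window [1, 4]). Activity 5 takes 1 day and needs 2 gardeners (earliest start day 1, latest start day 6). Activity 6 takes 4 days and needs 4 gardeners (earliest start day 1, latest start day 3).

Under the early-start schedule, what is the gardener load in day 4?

5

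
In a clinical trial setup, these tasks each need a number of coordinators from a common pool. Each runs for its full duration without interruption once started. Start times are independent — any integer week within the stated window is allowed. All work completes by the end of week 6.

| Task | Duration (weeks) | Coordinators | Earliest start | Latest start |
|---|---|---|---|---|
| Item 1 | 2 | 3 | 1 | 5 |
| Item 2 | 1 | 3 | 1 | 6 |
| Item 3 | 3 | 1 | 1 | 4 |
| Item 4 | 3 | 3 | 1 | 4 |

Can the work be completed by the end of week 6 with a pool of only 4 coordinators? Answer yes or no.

yes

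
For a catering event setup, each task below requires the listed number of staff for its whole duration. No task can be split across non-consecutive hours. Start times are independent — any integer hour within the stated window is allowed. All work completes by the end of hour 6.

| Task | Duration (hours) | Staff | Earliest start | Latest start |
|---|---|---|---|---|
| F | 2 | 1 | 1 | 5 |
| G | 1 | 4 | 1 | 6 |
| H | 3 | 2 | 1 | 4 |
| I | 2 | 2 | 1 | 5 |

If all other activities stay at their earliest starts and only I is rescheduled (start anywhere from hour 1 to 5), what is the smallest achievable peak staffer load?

7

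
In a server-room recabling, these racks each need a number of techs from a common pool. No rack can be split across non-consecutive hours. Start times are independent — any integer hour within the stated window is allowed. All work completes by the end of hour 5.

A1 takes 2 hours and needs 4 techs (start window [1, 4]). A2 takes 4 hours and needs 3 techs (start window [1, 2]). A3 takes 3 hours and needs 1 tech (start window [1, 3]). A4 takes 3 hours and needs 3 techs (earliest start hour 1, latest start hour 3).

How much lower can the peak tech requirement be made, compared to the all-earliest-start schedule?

Early-start peak: h1:11  h2:11  h3:7  h4:3  h5:0 ⇒ 11.
Leveled (A1@1, A2@1, A3@3, A4@3): h1:7  h2:7  h3:7  h4:7  h5:4 ⇒ 7.
Reduction 11 − 7 = 4.

4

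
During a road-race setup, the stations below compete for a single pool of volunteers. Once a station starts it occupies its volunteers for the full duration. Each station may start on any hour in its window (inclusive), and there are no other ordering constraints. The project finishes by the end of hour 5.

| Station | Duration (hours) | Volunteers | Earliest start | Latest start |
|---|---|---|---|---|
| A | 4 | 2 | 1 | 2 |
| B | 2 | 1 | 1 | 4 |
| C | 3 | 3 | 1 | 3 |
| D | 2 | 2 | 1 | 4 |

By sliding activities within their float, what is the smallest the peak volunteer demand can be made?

5

Early-start (A@1, B@1, C@1, D@1) gives peak 8: h1:8  h2:8  h3:5  h4:2  h5:0.
Shift C→3.
Schedule A@1, B@1, C@3, D@1: h1:5  h2:5  h3:5  h4:5  h5:3 — peak 5.
Total volunteer-hours = 23 over 5 hours ⇒ peak ≥ ⌈23/5⌉ = 5, so 5 is optimal.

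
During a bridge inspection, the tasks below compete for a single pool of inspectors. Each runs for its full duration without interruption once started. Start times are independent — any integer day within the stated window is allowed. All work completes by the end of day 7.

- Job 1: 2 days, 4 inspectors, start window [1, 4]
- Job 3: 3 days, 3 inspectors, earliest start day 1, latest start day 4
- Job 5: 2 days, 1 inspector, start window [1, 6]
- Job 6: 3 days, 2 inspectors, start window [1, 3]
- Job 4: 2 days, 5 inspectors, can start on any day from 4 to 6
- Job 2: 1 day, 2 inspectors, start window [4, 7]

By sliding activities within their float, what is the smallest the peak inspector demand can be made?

Early-start (Job 1@1, Job 3@1, Job 5@1, Job 6@1, Job 4@4, Job 2@4) gives peak 10: d1:10  d2:10  d3:5  d4:7  d5:5  d6:0  d7:0.
Shift Job 3→3, Job 5→3, Job 4→6.
Schedule Job 1@1, Job 3@3, Job 5@3, Job 6@1, Job 4@6, Job 2@4: d1:6  d2:6  d3:6  d4:6  d5:3  d6:5  d7:5 — peak 6.
Total inspector-days = 37 over 7 days ⇒ peak ≥ ⌈37/7⌉ = 6, so 6 is optimal.

6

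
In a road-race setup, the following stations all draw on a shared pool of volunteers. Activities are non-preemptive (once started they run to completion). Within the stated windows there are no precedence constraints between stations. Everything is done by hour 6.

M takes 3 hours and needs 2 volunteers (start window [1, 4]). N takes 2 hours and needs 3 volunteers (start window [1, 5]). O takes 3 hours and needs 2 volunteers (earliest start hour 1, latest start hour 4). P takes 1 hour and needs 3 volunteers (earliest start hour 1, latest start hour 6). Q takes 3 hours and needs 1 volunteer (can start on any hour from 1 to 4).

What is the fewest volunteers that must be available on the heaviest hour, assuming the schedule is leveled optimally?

Early-start (M@1, N@1, O@1, P@1, Q@1) gives peak 11: h1:11  h2:8  h3:5  h4:0  h5:0  h6:0.
Shift N→4, P→6, Q→4.
Schedule M@1, N@4, O@1, P@6, Q@4: h1:4  h2:4  h3:4  h4:4  h5:4  h6:4 — peak 4.
Total volunteer-hours = 24 over 6 hours ⇒ peak ≥ ⌈24/6⌉ = 4, so 4 is optimal.

4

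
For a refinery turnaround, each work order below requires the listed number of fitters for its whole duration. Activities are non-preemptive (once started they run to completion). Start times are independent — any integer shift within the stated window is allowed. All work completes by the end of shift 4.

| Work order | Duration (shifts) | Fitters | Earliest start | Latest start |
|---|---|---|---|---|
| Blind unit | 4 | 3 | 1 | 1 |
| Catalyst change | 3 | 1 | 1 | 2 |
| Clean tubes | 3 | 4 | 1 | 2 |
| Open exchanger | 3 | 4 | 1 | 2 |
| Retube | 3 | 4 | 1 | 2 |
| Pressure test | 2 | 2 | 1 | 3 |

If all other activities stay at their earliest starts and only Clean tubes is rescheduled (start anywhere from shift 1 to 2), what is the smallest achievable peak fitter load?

Clean tubes@1: s1:18  s2:18  s3:16  s4:3 → peak 18
Clean tubes@2: s1:14  s2:18  s3:16  s4:7 → peak 18
Best is Clean tubes@1, peak 18.

18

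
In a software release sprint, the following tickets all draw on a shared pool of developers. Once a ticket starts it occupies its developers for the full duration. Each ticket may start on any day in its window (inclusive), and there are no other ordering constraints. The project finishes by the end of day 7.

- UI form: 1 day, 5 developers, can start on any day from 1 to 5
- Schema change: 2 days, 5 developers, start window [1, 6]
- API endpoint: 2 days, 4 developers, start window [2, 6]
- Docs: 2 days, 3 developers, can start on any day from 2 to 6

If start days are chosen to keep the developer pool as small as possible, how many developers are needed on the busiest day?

5

Early-start (UI form@1, Schema change@1, API endpoint@2, Docs@2) gives peak 12: d1:10  d2:12  d3:7  d4:0  d5:0  d6:0  d7:0.
Shift Schema change→2, API endpoint→4, Docs→6.
Schedule UI form@1, Schema change@2, API endpoint@4, Docs@6: d1:5  d2:5  d3:5  d4:4  d5:4  d6:3  d7:3 — peak 5.
Total developer-days = 29 over 7 days ⇒ peak ≥ ⌈29/7⌉ = 5, so 5 is optimal.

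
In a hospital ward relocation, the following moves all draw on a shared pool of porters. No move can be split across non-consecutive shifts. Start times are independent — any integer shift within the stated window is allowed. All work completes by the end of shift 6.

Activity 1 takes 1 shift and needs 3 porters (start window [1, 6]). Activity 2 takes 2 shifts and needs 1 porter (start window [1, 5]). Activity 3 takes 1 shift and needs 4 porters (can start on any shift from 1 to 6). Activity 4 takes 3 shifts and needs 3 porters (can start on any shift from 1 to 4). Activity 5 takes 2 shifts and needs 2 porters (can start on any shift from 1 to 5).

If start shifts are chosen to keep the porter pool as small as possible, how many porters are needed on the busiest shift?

5

Early-start (Activity 1@1, Activity 2@1, Activity 3@1, Activity 4@1, Activity 5@1) gives peak 13: s1:13  s2:6  s3:3  s4:0  s5:0  s6:0.
Shift Activity 3→2, Activity 4→3, Activity 5→3.
Schedule Activity 1@1, Activity 2@1, Activity 3@2, Activity 4@3, Activity 5@3: s1:4  s2:5  s3:5  s4:5  s5:3  s6:0 — peak 5.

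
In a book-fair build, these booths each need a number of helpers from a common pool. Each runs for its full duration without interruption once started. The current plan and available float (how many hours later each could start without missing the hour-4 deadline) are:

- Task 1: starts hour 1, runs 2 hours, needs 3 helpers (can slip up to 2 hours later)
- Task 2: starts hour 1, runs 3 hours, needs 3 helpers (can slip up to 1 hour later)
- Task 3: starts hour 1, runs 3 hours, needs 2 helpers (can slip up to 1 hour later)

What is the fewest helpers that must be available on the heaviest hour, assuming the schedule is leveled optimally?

8

Schedule Task 1@1, Task 2@1, Task 3@1: h1:8  h2:8  h3:5  h4:0 — peak 8.
No arrangement of the 12 feasible schedules does better.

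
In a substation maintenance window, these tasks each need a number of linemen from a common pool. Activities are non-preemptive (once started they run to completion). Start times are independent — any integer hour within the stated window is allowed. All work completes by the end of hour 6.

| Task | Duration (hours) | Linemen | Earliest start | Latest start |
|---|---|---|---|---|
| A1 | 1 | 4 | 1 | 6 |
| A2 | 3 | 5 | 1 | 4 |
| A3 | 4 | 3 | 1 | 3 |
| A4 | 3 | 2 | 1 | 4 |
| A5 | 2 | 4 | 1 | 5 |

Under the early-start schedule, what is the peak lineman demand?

18

Early-start schedule: A1@1, A2@1, A3@1, A4@1, A5@1.
Load per hour: hour 1: 18, hour 2: 14, hour 3: 10, hour 4: 3, hour 5: 0, hour 6: 0.
Peak is 18.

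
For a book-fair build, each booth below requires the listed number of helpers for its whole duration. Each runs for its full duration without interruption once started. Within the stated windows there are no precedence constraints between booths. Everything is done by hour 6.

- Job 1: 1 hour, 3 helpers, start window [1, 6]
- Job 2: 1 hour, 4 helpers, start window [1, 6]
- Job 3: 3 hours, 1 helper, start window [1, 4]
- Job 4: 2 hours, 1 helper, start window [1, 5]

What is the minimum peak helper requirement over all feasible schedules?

4

Early-start (Job 1@1, Job 2@1, Job 3@1, Job 4@1) gives peak 9: h1:9  h2:2  h3:1  h4:0  h5:0  h6:0.
Shift Job 2→2, Job 3→3, Job 4→3.
Schedule Job 1@1, Job 2@2, Job 3@3, Job 4@3: h1:3  h2:4  h3:2  h4:2  h5:1  h6:0 — peak 4.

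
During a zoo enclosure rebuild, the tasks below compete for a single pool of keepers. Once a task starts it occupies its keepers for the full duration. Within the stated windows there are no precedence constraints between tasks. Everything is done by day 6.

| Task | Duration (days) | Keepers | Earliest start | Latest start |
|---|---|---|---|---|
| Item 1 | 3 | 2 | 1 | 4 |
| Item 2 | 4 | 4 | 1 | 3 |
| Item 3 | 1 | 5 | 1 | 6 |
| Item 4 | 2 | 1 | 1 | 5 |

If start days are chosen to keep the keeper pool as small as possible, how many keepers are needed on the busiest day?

Early-start (Item 1@1, Item 2@1, Item 3@1, Item 4@1) gives peak 12: d1:12  d2:7  d3:6  d4:4  d5:0  d6:0.
Shift Item 3→5, Item 4→4.
Schedule Item 1@1, Item 2@1, Item 3@5, Item 4@4: d1:6  d2:6  d3:6  d4:5  d5:6  d6:0 — peak 6.

6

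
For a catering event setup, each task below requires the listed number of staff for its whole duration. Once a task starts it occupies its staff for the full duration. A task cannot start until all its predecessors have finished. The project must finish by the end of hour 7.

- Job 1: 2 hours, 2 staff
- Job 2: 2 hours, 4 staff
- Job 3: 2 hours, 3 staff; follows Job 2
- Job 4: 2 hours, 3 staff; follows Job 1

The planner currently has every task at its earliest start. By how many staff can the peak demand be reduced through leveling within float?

1

Early-start peak: h1:6  h2:6  h3:6  h4:6  h5:0  h6:0  h7:0 ⇒ 6.
Leveled (Job 1@3, Job 2@1, Job 3@3, Job 4@5): h1:4  h2:4  h3:5  h4:5  h5:3  h6:3  h7:0 ⇒ 5.
Reduction 6 − 5 = 1.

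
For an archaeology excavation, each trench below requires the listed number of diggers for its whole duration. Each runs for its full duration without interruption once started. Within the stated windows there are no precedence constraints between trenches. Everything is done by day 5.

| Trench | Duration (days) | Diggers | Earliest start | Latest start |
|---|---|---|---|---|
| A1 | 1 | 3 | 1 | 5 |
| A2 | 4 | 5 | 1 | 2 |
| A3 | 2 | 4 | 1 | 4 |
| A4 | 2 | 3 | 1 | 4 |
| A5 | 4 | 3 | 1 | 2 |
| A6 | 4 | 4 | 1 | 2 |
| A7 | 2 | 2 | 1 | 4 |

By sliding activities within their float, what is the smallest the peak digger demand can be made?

17

Early-start (A1@1, A2@1, A3@1, A4@1, A5@1, A6@1, A7@1) gives peak 24: d1:24  d2:21  d3:12  d4:12  d5:0.
Shift A4→3, A6→2, A7→3.
Schedule A1@1, A2@1, A3@1, A4@3, A5@1, A6@2, A7@3: d1:15  d2:16  d3:17  d4:17  d5:4 — peak 17.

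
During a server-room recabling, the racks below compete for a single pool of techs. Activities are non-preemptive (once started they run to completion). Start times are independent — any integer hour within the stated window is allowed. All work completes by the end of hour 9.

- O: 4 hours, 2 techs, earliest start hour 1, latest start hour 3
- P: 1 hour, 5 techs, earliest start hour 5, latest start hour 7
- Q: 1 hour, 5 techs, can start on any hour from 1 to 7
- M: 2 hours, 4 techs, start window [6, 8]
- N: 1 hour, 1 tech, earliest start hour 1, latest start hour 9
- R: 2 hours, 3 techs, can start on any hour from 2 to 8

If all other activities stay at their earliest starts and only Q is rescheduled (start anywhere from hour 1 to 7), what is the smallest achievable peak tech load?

7

Q@1: h1:8  h2:5  h3:5  h4:2  h5:5  h6:4  h7:4  h8:0  h9:0 → peak 8
Q@2: h1:3  h2:10  h3:5  h4:2  h5:5  h6:4  h7:4  h8:0  h9:0 → peak 10
Q@3: h1:3  h2:5  h3:10  h4:2  h5:5  h6:4  h7:4  h8:0  h9:0 → peak 10
Q@4: h1:3  h2:5  h3:5  h4:7  h5:5  h6:4  h7:4  h8:0  h9:0 → peak 7
Q@5: h1:3  h2:5  h3:5  h4:2  h5:10  h6:4  h7:4  h8:0  h9:0 → peak 10
Q@6: h1:3  h2:5  h3:5  h4:2  h5:5  h6:9  h7:4  h8:0  h9:0 → peak 9
Q@7: h1:3  h2:5  h3:5  h4:2  h5:5  h6:4  h7:9  h8:0  h9:0 → peak 9
Best is Q@4, peak 7.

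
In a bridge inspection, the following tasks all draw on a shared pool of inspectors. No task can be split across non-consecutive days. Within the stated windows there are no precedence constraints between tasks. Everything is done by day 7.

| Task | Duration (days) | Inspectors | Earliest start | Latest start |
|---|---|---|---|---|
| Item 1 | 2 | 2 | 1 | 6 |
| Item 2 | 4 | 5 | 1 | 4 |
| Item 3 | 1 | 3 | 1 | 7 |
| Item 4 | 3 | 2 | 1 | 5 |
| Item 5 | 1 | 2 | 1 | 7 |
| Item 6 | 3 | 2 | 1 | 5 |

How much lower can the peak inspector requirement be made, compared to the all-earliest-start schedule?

Early-start peak: d1:16  d2:11  d3:9  d4:5  d5:0  d6:0  d7:0 ⇒ 16.
Leveled (Item 1@1, Item 2@1, Item 3@5, Item 4@3, Item 5@6, Item 6@5): d1:7  d2:7  d3:7  d4:7  d5:7  d6:4  d7:2 ⇒ 7.
Reduction 16 − 7 = 9.

9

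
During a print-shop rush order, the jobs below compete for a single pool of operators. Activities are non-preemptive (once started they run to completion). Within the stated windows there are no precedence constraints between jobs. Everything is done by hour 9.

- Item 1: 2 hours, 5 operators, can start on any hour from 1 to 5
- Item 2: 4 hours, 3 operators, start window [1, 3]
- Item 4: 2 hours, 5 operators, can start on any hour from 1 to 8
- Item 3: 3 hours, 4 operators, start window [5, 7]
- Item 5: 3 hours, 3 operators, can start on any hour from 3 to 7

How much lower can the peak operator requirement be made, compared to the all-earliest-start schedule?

Early-start peak: h1:13  h2:13  h3:6  h4:6  h5:7  h6:4  h7:4  h8:0  h9:0 ⇒ 13.
Leveled (Item 1@1, Item 2@1, Item 4@3, Item 3@5, Item 5@5): h1:8  h2:8  h3:8  h4:8  h5:7  h6:7  h7:7  h8:0  h9:0 ⇒ 8.
Reduction 13 − 8 = 5.

5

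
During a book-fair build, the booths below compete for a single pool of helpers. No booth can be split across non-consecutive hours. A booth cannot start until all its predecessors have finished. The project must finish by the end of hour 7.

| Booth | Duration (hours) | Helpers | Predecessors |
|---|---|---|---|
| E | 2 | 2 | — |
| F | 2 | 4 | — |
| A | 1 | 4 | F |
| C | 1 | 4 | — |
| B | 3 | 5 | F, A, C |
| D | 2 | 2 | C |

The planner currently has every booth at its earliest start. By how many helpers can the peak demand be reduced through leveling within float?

Early-start peak: h1:10  h2:8  h3:6  h4:5  h5:5  h6:5  h7:0 ⇒ 10.
Leveled (E@1, F@2, A@4, C@1, B@5, D@3): h1:6  h2:6  h3:6  h4:6  h5:5  h6:5  h7:5 ⇒ 6.
Reduction 10 − 6 = 4.

4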